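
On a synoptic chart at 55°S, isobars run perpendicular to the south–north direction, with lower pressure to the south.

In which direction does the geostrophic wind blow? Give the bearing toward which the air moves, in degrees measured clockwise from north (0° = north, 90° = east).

090°

The pressure-gradient force points toward the south (bearing 180°).
Geostrophic balance: in the Southern Hemisphere the Coriolis force deflects motion to the left, so the geostrophic wind blows 90° to the left of the pressure-gradient force (low pressure on the right).
Rotating 180° by 90° counterclockwise gives 090° — the wind blows toward the east.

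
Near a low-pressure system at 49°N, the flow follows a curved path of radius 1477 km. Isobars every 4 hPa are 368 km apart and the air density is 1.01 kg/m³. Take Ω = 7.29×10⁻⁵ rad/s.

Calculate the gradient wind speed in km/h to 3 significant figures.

Coriolis parameter at 49°N:
f = 2Ω sin φ = 2 × 7.29×10⁻⁵ × sin 49° = 1.10×10⁻⁴ s⁻¹
Pressure gradient: |∂P/∂n| = 400 Pa / 368000 m = 1.09×10⁻³ Pa/m
Geostrophic speed: V_g = |∂P/∂n|/(fρ) = 1.09×10⁻³/(1.10×10⁻⁴ × 1.01) = 9.78 m/s
Around a low, centrifugal force acts outward with Coriolis, so pressure-gradient force balances both:
(1/ρ)|∂P/∂n| = fV + V²/R  →  V² + fR·V − fR·V_g = 0
With fR = 1.10×10⁻⁴ × 1477×10³ m = 163 m/s:
V = [−fR + √((fR)² + 4 fR V_g)]/2 = [−163 + √(163² + 4×163×9.78)]/2 = 9.25 m/s
Subgeostrophic (V < V_g = 9.78 m/s), as expected around a low.
Converting: 9.25 m/s × 3.6 = 33.3 km/h

33.3 km/h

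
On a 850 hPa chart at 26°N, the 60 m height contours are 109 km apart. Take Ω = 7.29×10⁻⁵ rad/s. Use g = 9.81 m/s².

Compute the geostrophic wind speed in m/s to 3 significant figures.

Coriolis parameter at 26°N:
f = 2Ω sin φ = 2 × 7.29×10⁻⁵ × sin 26° = 6.39×10⁻⁵ s⁻¹
Height gradient: |∂Z/∂n| = 60 m / 109000 m = 5.50×10⁻⁴
On a pressure surface, geostrophic balance gives V_g = (g/f)|∂Z/∂n|:
V_g = 9.81 × 5.50×10⁻⁴ / 6.39×10⁻⁵ = 84.5 m/s

84.5 m/s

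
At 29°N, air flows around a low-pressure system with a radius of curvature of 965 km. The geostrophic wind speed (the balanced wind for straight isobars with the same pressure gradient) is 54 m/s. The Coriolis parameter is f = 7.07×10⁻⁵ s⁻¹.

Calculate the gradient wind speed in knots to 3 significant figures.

Around a low, centrifugal force acts outward with Coriolis, so pressure-gradient force balances both:
(1/ρ)|∂P/∂n| = fV + V²/R  →  V² + fR·V − fR·V_g = 0
With fR = 7.07×10⁻⁵ × 965×10³ m = 68.2 m/s:
V = [−fR + √((fR)² + 4 fR V_g)]/2 = [−68.2 + √(68.2² + 4×68.2×54)]/2 = 35.5 m/s
Subgeostrophic (V < V_g = 54 m/s), as expected around a low.
Converting: 35.5 m/s × 1.944 = 69.0 knots

69.0 knots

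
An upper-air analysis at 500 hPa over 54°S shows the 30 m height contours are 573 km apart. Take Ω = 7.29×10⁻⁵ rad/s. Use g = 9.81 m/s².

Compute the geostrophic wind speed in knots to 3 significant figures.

Coriolis parameter at 54°S:
f = 2Ω sin φ = 2 × 7.29×10⁻⁵ × sin 54° = 1.18×10⁻⁴ s⁻¹
Height gradient: |∂Z/∂n| = 30 m / 573000 m = 5.24×10⁻⁵
On a pressure surface, geostrophic balance gives V_g = (g/f)|∂Z/∂n|:
V_g = 9.81 × 5.24×10⁻⁵ / 1.18×10⁻⁴ = 4.35 m/s
Converting: 4.35 m/s × 1.944 = 8.46 knots

8.46 knots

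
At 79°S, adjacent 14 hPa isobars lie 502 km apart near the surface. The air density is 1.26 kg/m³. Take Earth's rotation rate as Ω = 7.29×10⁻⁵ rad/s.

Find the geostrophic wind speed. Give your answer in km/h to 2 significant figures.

Coriolis parameter at 79°S:
f = 2Ω sin φ = 2 × 7.29×10⁻⁵ × sin 79° = 1.43×10⁻⁴ s⁻¹
Pressure gradient: |∂P/∂n| = 1400 Pa / 502000 m = 2.79×10⁻³ Pa/m
Geostrophic balance (pressure-gradient force = Coriolis force):
V_g = (1/(fρ)) |∂P/∂n| = 2.79×10⁻³ / (1.43×10⁻⁴ × 1.26) = 15.5 m/s
Converting: 15.5 m/s × 3.6 = 56 km/h

56 km/h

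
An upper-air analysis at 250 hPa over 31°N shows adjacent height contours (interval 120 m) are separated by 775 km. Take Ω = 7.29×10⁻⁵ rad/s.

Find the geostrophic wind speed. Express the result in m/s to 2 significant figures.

20 m/s

Coriolis parameter at 31°N:
f = 2Ω sin φ = 2 × 7.29×10⁻⁵ × sin 31° = 7.51×10⁻⁵ s⁻¹
Height gradient: |∂Z/∂n| = 120 m / 775000 m = 1.55×10⁻⁴
On a pressure surface, geostrophic balance gives V_g = (g/f)|∂Z/∂n|:
V_g = 9.81 × 1.55×10⁻⁴ / 7.51×10⁻⁵ = 20.2 m/s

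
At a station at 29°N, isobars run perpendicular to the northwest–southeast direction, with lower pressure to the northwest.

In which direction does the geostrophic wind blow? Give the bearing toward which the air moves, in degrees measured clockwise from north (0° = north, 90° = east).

045°

The pressure-gradient force points toward the northwest (bearing 315°).
Geostrophic balance: in the Northern Hemisphere the Coriolis force deflects motion to the right, so the geostrophic wind blows 90° to the right of the pressure-gradient force (low pressure on the left).
Rotating 315° by 90° clockwise gives 045° — the wind blows toward the northeast.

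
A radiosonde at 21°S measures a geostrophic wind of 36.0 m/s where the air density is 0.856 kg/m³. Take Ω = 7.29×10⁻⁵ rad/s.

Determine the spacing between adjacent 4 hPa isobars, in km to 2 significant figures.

250 km

Coriolis parameter at 21°S:
f = 2Ω sin φ = 2 × 7.29×10⁻⁵ × sin 21° = 5.23×10⁻⁵ s⁻¹
Geostrophic balance rearranged: |∂P/∂n| = f ρ V_g
|∂P/∂n| = 5.23×10⁻⁵ × 0.856 × 36.0 = 1.61×10⁻³ Pa/m
Isobar spacing: Δn = ΔP/|∂P/∂n| = 400 Pa / 1.61×10⁻³ Pa/m = 248426 m ≈ 250 km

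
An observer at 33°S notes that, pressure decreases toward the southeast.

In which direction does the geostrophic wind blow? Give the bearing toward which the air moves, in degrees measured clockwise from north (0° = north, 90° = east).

The pressure-gradient force points toward the southeast (bearing 135°).
Geostrophic balance: in the Southern Hemisphere the Coriolis force deflects motion to the left, so the geostrophic wind blows 90° to the left of the pressure-gradient force (low pressure on the right).
Rotating 135° by 90° counterclockwise gives 045° — the wind blows toward the northeast.

045°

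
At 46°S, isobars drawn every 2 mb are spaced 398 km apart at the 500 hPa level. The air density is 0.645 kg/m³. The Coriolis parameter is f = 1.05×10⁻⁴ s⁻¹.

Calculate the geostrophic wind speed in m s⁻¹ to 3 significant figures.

7.42 m s⁻¹

Pressure gradient: |∂P/∂n| = 200 Pa / 398000 m = 5.03×10⁻⁴ Pa/m
Geostrophic balance (pressure-gradient force = Coriolis force):
V_g = (1/(fρ)) |∂P/∂n| = 5.03×10⁻⁴ / (1.05×10⁻⁴ × 0.645) = 7.42 m/s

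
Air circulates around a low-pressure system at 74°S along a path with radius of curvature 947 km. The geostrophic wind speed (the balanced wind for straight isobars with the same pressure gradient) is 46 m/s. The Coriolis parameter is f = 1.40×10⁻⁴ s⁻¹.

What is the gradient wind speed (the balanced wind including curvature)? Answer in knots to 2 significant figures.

70 knots

Around a low, centrifugal force acts outward with Coriolis, so pressure-gradient force balances both:
(1/ρ)|∂P/∂n| = fV + V²/R  →  V² + fR·V − fR·V_g = 0
With fR = 1.40×10⁻⁴ × 947×10³ m = 133 m/s:
V = [−fR + √((fR)² + 4 fR V_g)]/2 = [−133 + √(133² + 4×133×46)]/2 = 36.1 m/s
Subgeostrophic (V < V_g = 46 m/s), as expected around a low.
Converting: 36.1 m/s × 1.944 = 70 knots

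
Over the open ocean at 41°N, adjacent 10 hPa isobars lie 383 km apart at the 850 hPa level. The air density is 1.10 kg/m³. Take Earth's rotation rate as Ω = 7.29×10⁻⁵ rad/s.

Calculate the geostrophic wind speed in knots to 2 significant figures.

Coriolis parameter at 41°N:
f = 2Ω sin φ = 2 × 7.29×10⁻⁵ × sin 41° = 9.57×10⁻⁵ s⁻¹
Pressure gradient: |∂P/∂n| = 1000 Pa / 383000 m = 2.61×10⁻³ Pa/m
Geostrophic balance (pressure-gradient force = Coriolis force):
V_g = (1/(fρ)) |∂P/∂n| = 2.61×10⁻³ / (9.57×10⁻⁵ × 1.10) = 24.8 m/s
Converting: 24.8 m/s × 1.944 = 48 knots

48 knots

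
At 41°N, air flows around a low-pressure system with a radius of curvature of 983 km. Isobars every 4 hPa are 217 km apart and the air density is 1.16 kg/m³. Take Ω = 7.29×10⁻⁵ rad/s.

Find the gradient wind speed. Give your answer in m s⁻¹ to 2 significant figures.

14 m s⁻¹

Coriolis parameter at 41°N:
f = 2Ω sin φ = 2 × 7.29×10⁻⁵ × sin 41° = 9.57×10⁻⁵ s⁻¹
Pressure gradient: |∂P/∂n| = 400 Pa / 217000 m = 1.84×10⁻³ Pa/m
Geostrophic speed: V_g = |∂P/∂n|/(fρ) = 1.84×10⁻³/(9.57×10⁻⁵ × 1.16) = 16.6 m/s
Around a low, centrifugal force acts outward with Coriolis, so pressure-gradient force balances both:
(1/ρ)|∂P/∂n| = fV + V²/R  →  V² + fR·V − fR·V_g = 0
With fR = 9.57×10⁻⁵ × 983×10³ m = 94.0 m/s:
V = [−fR + √((fR)² + 4 fR V_g)]/2 = [−94.0 + √(94.0² + 4×94.0×16.6)]/2 = 14.4 m/s
Subgeostrophic (V < V_g = 16.6 m/s), as expected around a low.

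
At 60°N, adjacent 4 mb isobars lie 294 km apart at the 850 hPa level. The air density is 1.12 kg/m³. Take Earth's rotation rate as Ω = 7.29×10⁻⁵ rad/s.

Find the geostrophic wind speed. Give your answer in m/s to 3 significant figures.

9.62 m/s

Coriolis parameter at 60°N:
f = 2Ω sin φ = 2 × 7.29×10⁻⁵ × sin 60° = 1.26×10⁻⁴ s⁻¹
Pressure gradient: |∂P/∂n| = 400 Pa / 294000 m = 1.36×10⁻³ Pa/m
Geostrophic balance (pressure-gradient force = Coriolis force):
V_g = (1/(fρ)) |∂P/∂n| = 1.36×10⁻³ / (1.26×10⁻⁴ × 1.12) = 9.62 m/s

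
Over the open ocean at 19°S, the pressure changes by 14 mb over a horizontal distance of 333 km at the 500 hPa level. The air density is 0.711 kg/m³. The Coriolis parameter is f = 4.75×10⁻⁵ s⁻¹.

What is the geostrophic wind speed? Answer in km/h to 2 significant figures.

450 km/h

Pressure gradient: |∂P/∂n| = 1400 Pa / 333000 m = 4.20×10⁻³ Pa/m
Geostrophic balance (pressure-gradient force = Coriolis force):
V_g = (1/(fρ)) |∂P/∂n| = 4.20×10⁻³ / (4.75×10⁻⁵ × 0.711) = 124 m/s
Converting: 124 m/s × 3.6 = 450 km/h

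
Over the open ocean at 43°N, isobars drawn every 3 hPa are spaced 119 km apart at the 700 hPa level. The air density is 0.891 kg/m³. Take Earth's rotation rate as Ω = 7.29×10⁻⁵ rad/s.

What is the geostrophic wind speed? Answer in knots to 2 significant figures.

55 knots

Coriolis parameter at 43°N:
f = 2Ω sin φ = 2 × 7.29×10⁻⁵ × sin 43° = 9.94×10⁻⁵ s⁻¹
Pressure gradient: |∂P/∂n| = 300 Pa / 119000 m = 2.52×10⁻³ Pa/m
Geostrophic balance (pressure-gradient force = Coriolis force):
V_g = (1/(fρ)) |∂P/∂n| = 2.52×10⁻³ / (9.94×10⁻⁵ × 0.891) = 28.5 m/s
Converting: 28.5 m/s × 1.944 = 55 knots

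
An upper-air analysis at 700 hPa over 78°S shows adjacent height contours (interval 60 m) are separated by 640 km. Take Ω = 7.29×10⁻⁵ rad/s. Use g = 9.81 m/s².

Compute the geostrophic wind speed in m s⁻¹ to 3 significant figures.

Coriolis parameter at 78°S:
f = 2Ω sin φ = 2 × 7.29×10⁻⁵ × sin 78° = 1.43×10⁻⁴ s⁻¹
Height gradient: |∂Z/∂n| = 60 m / 640000 m = 9.38×10⁻⁵
On a pressure surface, geostrophic balance gives V_g = (g/f)|∂Z/∂n|:
V_g = 9.81 × 9.38×10⁻⁵ / 1.43×10⁻⁴ = 6.45 m/s

6.45 m s⁻¹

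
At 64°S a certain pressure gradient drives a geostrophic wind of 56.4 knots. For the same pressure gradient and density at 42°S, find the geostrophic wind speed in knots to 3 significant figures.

With the same pressure gradient and density, V_g ∝ 1/f ∝ 1/sin φ.
V₂ = V₁ · sin φ₁ / sin φ₂ = 56.4 × sin 64° / sin 42°
V₂ = 56.4 × 0.8988/0.6691 = 75.8 knots

75.8 knots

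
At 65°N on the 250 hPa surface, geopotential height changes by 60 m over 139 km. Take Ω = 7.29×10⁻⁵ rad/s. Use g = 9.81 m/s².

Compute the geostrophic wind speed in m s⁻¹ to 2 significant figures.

32 m s⁻¹

Coriolis parameter at 65°N:
f = 2Ω sin φ = 2 × 7.29×10⁻⁵ × sin 65° = 1.32×10⁻⁴ s⁻¹
Height gradient: |∂Z/∂n| = 60 m / 139000 m = 4.32×10⁻⁴
On a pressure surface, geostrophic balance gives V_g = (g/f)|∂Z/∂n|:
V_g = 9.81 × 4.32×10⁻⁴ / 1.32×10⁻⁴ = 32.0 m/s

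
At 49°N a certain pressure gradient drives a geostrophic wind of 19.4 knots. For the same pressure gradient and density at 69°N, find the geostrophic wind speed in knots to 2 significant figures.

With the same pressure gradient and density, V_g ∝ 1/f ∝ 1/sin φ.
V₂ = V₁ · sin φ₁ / sin φ₂ = 19.4 × sin 49° / sin 69°
V₂ = 19.4 × 0.7547/0.9336 = 16 knots

16 knots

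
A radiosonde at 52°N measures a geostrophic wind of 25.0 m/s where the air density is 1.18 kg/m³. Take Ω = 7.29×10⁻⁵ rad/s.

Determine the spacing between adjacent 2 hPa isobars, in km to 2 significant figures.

Coriolis parameter at 52°N:
f = 2Ω sin φ = 2 × 7.29×10⁻⁵ × sin 52° = 1.15×10⁻⁴ s⁻¹
Geostrophic balance rearranged: |∂P/∂n| = f ρ V_g
|∂P/∂n| = 1.15×10⁻⁴ × 1.18 × 25.0 = 3.39×10⁻³ Pa/m
Isobar spacing: Δn = ΔP/|∂P/∂n| = 200 Pa / 3.39×10⁻³ Pa/m = 59009 m ≈ 59 km

59 km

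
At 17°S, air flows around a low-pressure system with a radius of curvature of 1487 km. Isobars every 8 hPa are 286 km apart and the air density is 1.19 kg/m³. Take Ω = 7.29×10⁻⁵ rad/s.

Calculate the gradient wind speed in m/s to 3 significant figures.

Coriolis parameter at 17°S:
f = 2Ω sin φ = 2 × 7.29×10⁻⁵ × sin 17° = 4.26×10⁻⁵ s⁻¹
Pressure gradient: |∂P/∂n| = 800 Pa / 286000 m = 2.80×10⁻³ Pa/m
Geostrophic speed: V_g = |∂P/∂n|/(fρ) = 2.80×10⁻³/(4.26×10⁻⁵ × 1.19) = 55.1 m/s
Around a low, centrifugal force acts outward with Coriolis, so pressure-gradient force balances both:
(1/ρ)|∂P/∂n| = fV + V²/R  →  V² + fR·V − fR·V_g = 0
With fR = 4.26×10⁻⁵ × 1487×10³ m = 63.4 m/s:
V = [−fR + √((fR)² + 4 fR V_g)]/2 = [−63.4 + √(63.4² + 4×63.4×55.1)]/2 = 35.4 m/s
Subgeostrophic (V < V_g = 55.1 m/s), as expected around a low.

35.4 m/s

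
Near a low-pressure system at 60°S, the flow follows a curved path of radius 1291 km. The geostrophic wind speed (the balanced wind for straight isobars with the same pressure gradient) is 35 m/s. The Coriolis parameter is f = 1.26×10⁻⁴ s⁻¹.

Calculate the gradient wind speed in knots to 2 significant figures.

58 knots

Around a low, centrifugal force acts outward with Coriolis, so pressure-gradient force balances both:
(1/ρ)|∂P/∂n| = fV + V²/R  →  V² + fR·V − fR·V_g = 0
With fR = 1.26×10⁻⁴ × 1291×10³ m = 163 m/s:
V = [−fR + √((fR)² + 4 fR V_g)]/2 = [−163 + √(163² + 4×163×35)]/2 = 29.6 m/s
Subgeostrophic (V < V_g = 35 m/s), as expected around a low.
Converting: 29.6 m/s × 1.944 = 58 knots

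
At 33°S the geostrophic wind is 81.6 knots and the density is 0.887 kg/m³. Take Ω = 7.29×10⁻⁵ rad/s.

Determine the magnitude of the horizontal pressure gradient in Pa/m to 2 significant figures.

3.0×10⁻³ Pa/m

Coriolis parameter at 33°S:
f = 2Ω sin φ = 2 × 7.29×10⁻⁵ × sin 33° = 7.94×10⁻⁵ s⁻¹
Wind speed in SI: 81.6 knots = 42.0 m/s
Geostrophic balance rearranged: |∂P/∂n| = f ρ V_g
|∂P/∂n| = 7.94×10⁻⁵ × 0.887 × 42.0 = 2.96×10⁻³ Pa/m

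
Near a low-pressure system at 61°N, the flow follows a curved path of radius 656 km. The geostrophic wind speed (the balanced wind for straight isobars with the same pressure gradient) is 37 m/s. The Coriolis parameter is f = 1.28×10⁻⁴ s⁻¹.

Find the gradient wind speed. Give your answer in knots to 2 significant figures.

54 knots

Around a low, centrifugal force acts outward with Coriolis, so pressure-gradient force balances both:
(1/ρ)|∂P/∂n| = fV + V²/R  →  V² + fR·V − fR·V_g = 0
With fR = 1.28×10⁻⁴ × 656×10³ m = 84.0 m/s:
V = [−fR + √((fR)² + 4 fR V_g)]/2 = [−84.0 + √(84.0² + 4×84.0×37)]/2 = 27.8 m/s
Subgeostrophic (V < V_g = 37 m/s), as expected around a low.
Converting: 27.8 m/s × 1.944 = 54 knots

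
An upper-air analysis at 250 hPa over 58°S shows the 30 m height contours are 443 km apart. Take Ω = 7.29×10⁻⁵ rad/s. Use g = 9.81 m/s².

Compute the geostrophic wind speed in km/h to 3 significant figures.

19.3 km/h

Coriolis parameter at 58°S:
f = 2Ω sin φ = 2 × 7.29×10⁻⁵ × sin 58° = 1.24×10⁻⁴ s⁻¹
Height gradient: |∂Z/∂n| = 30 m / 443000 m = 6.77×10⁻⁵
On a pressure surface, geostrophic balance gives V_g = (g/f)|∂Z/∂n|:
V_g = 9.81 × 6.77×10⁻⁵ / 1.24×10⁻⁴ = 5.37 m/s
Converting: 5.37 m/s × 3.6 = 19.3 km/h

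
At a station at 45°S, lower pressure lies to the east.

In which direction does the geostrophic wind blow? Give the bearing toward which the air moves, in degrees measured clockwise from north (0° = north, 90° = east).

The pressure-gradient force points toward the east (bearing 090°).
Geostrophic balance: in the Southern Hemisphere the Coriolis force deflects motion to the left, so the geostrophic wind blows 90° to the left of the pressure-gradient force (low pressure on the right).
Rotating 090° by 90° counterclockwise gives 000° — the wind blows toward the north.

000°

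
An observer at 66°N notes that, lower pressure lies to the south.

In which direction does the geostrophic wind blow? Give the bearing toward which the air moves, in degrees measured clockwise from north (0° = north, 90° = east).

The pressure-gradient force points toward the south (bearing 180°).
Geostrophic balance: in the Northern Hemisphere the Coriolis force deflects motion to the right, so the geostrophic wind blows 90° to the right of the pressure-gradient force (low pressure on the left).
Rotating 180° by 90° clockwise gives 270° — the wind blows toward the west.

270°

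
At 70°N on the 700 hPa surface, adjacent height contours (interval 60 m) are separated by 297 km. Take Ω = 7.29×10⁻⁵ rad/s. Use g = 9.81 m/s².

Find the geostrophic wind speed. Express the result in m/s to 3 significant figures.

Coriolis parameter at 70°N:
f = 2Ω sin φ = 2 × 7.29×10⁻⁵ × sin 70° = 1.37×10⁻⁴ s⁻¹
Height gradient: |∂Z/∂n| = 60 m / 297000 m = 2.02×10⁻⁴
On a pressure surface, geostrophic balance gives V_g = (g/f)|∂Z/∂n|:
V_g = 9.81 × 2.02×10⁻⁴ / 1.37×10⁻⁴ = 14.5 m/s

14.5 m/s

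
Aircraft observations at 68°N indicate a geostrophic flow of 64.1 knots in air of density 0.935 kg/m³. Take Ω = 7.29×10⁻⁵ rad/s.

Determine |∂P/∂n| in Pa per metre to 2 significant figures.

4.2×10⁻³ Pa/m

Coriolis parameter at 68°N:
f = 2Ω sin φ = 2 × 7.29×10⁻⁵ × sin 68° = 1.35×10⁻⁴ s⁻¹
Wind speed in SI: 64.1 knots = 33.0 m/s
Geostrophic balance rearranged: |∂P/∂n| = f ρ V_g
|∂P/∂n| = 1.35×10⁻⁴ × 0.935 × 33.0 = 4.17×10⁻³ Pa/m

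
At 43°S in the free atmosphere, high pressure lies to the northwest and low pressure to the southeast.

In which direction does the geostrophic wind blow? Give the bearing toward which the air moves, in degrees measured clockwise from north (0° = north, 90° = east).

045°

The pressure-gradient force points toward the southeast (bearing 135°).
Geostrophic balance: in the Southern Hemisphere the Coriolis force deflects motion to the left, so the geostrophic wind blows 90° to the left of the pressure-gradient force (low pressure on the right).
Rotating 135° by 90° counterclockwise gives 045° — the wind blows toward the northeast.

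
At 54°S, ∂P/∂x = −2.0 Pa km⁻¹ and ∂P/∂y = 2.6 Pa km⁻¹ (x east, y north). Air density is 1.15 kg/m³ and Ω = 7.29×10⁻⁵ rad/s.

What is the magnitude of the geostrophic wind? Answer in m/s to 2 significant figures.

24 m/s

Coriolis parameter at 54°S:
f = 2Ω sin φ = 2 × 7.29×10⁻⁵ × sin 54° = 1.18×10⁻⁴ s⁻¹
In the Southern Hemisphere f is negative: f = −1.18×10⁻⁴ s⁻¹.
Component geostrophic relations (x east, y north):
u_g = −(1/(fρ)) ∂P/∂y,  v_g = (1/(fρ)) ∂P/∂x
u_g = −(2.6×10⁻³)/(−1.18×10⁻⁴ × 1.15) = 19.2 m/s;  v_g = (−2.0×10⁻³)/(−1.18×10⁻⁴ × 1.15) = 14.7 m/s
|V_g| = √(u_g² + v_g²) = 24.2 m/s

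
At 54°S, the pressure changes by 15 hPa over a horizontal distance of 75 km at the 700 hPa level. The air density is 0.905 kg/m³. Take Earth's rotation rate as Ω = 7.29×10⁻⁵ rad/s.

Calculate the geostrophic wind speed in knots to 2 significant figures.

360 knots

Coriolis parameter at 54°S:
f = 2Ω sin φ = 2 × 7.29×10⁻⁵ × sin 54° = 1.18×10⁻⁴ s⁻¹
Pressure gradient: |∂P/∂n| = 1500 Pa / 75000 m = 2.00×10⁻² Pa/m
Geostrophic balance (pressure-gradient force = Coriolis force):
V_g = (1/(fρ)) |∂P/∂n| = 2.00×10⁻² / (1.18×10⁻⁴ × 0.905) = 187 m/s
Converting: 187 m/s × 1.944 = 360 knots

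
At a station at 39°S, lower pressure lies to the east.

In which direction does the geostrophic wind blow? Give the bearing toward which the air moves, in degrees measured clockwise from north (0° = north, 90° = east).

The pressure-gradient force points toward the east (bearing 090°).
Geostrophic balance: in the Southern Hemisphere the Coriolis force deflects motion to the left, so the geostrophic wind blows 90° to the left of the pressure-gradient force (low pressure on the right).
Rotating 090° by 90° counterclockwise gives 000° — the wind blows toward the north.

000°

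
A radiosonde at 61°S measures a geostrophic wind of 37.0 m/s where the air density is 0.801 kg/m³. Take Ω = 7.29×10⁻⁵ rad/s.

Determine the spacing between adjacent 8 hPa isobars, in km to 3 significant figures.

Coriolis parameter at 61°S:
f = 2Ω sin φ = 2 × 7.29×10⁻⁵ × sin 61° = 1.28×10⁻⁴ s⁻¹
Geostrophic balance rearranged: |∂P/∂n| = f ρ V_g
|∂P/∂n| = 1.28×10⁻⁴ × 0.801 × 37.0 = 3.78×10⁻³ Pa/m
Isobar spacing: Δn = ΔP/|∂P/∂n| = 800 Pa / 3.78×10⁻³ Pa/m = 211680 m ≈ 212 km

212 km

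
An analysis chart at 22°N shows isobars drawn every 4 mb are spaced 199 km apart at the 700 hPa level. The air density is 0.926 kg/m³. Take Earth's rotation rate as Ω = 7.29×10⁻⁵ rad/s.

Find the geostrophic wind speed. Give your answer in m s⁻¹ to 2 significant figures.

40 m s⁻¹

Coriolis parameter at 22°N:
f = 2Ω sin φ = 2 × 7.29×10⁻⁵ × sin 22° = 5.46×10⁻⁵ s⁻¹
Pressure gradient: |∂P/∂n| = 400 Pa / 199000 m = 2.01×10⁻³ Pa/m
Geostrophic balance (pressure-gradient force = Coriolis force):
V_g = (1/(fρ)) |∂P/∂n| = 2.01×10⁻³ / (5.46×10⁻⁵ × 0.926) = 39.7 m/s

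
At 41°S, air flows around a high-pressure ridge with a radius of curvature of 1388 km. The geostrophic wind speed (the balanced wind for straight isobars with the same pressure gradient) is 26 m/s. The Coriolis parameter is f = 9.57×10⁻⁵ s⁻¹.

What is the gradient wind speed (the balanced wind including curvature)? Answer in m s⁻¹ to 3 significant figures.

Around a high, pressure-gradient force acts outward with centrifugal, so Coriolis balances both:
fV = (1/ρ)|∂P/∂n| + V²/R  →  V² − fR·V + fR·V_g = 0
With fR = 9.57×10⁻⁵ × 1388×10³ m = 133 m/s:
V = [fR − √((fR)² − 4 fR V_g)]/2 = [133 − √(133² − 4×133×26)]/2 = 35.5 m/s
Supergeostrophic (V > V_g = 26 m/s), as expected around a high.

35.5 m s⁻¹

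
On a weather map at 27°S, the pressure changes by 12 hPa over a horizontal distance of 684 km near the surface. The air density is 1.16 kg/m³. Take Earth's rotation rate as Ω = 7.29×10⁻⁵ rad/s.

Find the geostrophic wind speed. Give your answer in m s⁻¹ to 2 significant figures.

Coriolis parameter at 27°S:
f = 2Ω sin φ = 2 × 7.29×10⁻⁵ × sin 27° = 6.62×10⁻⁵ s⁻¹
Pressure gradient: |∂P/∂n| = 1200 Pa / 684000 m = 1.75×10⁻³ Pa/m
Geostrophic balance (pressure-gradient force = Coriolis force):
V_g = (1/(fρ)) |∂P/∂n| = 1.75×10⁻³ / (6.62×10⁻⁵ × 1.16) = 22.8 m/s

23 m s⁻¹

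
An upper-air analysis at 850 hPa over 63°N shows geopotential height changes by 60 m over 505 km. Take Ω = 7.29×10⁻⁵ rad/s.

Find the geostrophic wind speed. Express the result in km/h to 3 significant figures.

Coriolis parameter at 63°N:
f = 2Ω sin φ = 2 × 7.29×10⁻⁵ × sin 63° = 1.30×10⁻⁴ s⁻¹
Height gradient: |∂Z/∂n| = 60 m / 505000 m = 1.19×10⁻⁴
On a pressure surface, geostrophic balance gives V_g = (g/f)|∂Z/∂n|:
V_g = 9.81 × 1.19×10⁻⁴ / 1.30×10⁻⁴ = 8.97 m/s
Converting: 8.97 m/s × 3.6 = 32.3 km/h

32.3 km/h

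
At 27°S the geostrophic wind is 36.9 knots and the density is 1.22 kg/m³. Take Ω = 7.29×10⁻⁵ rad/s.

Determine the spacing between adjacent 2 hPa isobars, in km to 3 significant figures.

130 km

Coriolis parameter at 27°S:
f = 2Ω sin φ = 2 × 7.29×10⁻⁵ × sin 27° = 6.62×10⁻⁵ s⁻¹
Wind speed in SI: 36.9 knots = 19.0 m/s
Geostrophic balance rearranged: |∂P/∂n| = f ρ V_g
|∂P/∂n| = 6.62×10⁻⁵ × 1.22 × 19.0 = 1.53×10⁻³ Pa/m
Isobar spacing: Δn = ΔP/|∂P/∂n| = 200 Pa / 1.53×10⁻³ Pa/m = 130467 m ≈ 130 km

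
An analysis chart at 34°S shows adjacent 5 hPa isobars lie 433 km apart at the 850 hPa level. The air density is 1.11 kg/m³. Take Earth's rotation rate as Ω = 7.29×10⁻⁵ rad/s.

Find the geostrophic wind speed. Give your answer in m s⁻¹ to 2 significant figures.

Coriolis parameter at 34°S:
f = 2Ω sin φ = 2 × 7.29×10⁻⁵ × sin 34° = 8.15×10⁻⁵ s⁻¹
Pressure gradient: |∂P/∂n| = 500 Pa / 433000 m = 1.15×10⁻³ Pa/m
Geostrophic balance (pressure-gradient force = Coriolis force):
V_g = (1/(fρ)) |∂P/∂n| = 1.15×10⁻³ / (8.15×10⁻⁵ × 1.11) = 12.8 m/s

13 m s⁻¹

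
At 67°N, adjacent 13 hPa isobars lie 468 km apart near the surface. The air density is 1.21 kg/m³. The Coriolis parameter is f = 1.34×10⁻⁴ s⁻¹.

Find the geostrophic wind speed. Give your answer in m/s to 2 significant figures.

Pressure gradient: |∂P/∂n| = 1300 Pa / 468000 m = 2.78×10⁻³ Pa/m
Geostrophic balance (pressure-gradient force = Coriolis force):
V_g = (1/(fρ)) |∂P/∂n| = 2.78×10⁻³ / (1.34×10⁻⁴ × 1.21) = 17.1 m/s

17 m/s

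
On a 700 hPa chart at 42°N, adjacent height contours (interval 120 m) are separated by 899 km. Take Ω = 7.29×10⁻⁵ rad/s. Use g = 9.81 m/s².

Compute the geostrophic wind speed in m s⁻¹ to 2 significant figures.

Coriolis parameter at 42°N:
f = 2Ω sin φ = 2 × 7.29×10⁻⁵ × sin 42° = 9.76×10⁻⁵ s⁻¹
Height gradient: |∂Z/∂n| = 120 m / 899000 m = 1.33×10⁻⁴
On a pressure surface, geostrophic balance gives V_g = (g/f)|∂Z/∂n|:
V_g = 9.81 × 1.33×10⁻⁴ / 9.76×10⁻⁵ = 13.4 m/s

13 m s⁻¹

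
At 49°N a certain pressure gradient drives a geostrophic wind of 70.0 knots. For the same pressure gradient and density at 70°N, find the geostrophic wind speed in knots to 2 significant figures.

56 knots

With the same pressure gradient and density, V_g ∝ 1/f ∝ 1/sin φ.
V₂ = V₁ · sin φ₁ / sin φ₂ = 70.0 × sin 49° / sin 70°
V₂ = 70.0 × 0.7547/0.9397 = 56 knots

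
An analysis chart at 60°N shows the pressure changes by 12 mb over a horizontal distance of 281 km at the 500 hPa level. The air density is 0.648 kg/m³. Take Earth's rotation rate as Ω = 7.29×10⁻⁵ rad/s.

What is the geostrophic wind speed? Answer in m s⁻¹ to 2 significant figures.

52 m s⁻¹

Coriolis parameter at 60°N:
f = 2Ω sin φ = 2 × 7.29×10⁻⁵ × sin 60° = 1.26×10⁻⁴ s⁻¹
Pressure gradient: |∂P/∂n| = 1200 Pa / 281000 m = 4.27×10⁻³ Pa/m
Geostrophic balance (pressure-gradient force = Coriolis force):
V_g = (1/(fρ)) |∂P/∂n| = 4.27×10⁻³ / (1.26×10⁻⁴ × 0.648) = 52.2 m/s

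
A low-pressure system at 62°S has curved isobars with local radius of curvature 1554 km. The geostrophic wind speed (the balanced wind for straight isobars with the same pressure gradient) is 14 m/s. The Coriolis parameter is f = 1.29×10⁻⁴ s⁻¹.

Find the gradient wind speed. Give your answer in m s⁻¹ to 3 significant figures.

13.1 m s⁻¹

Around a low, centrifugal force acts outward with Coriolis, so pressure-gradient force balances both:
(1/ρ)|∂P/∂n| = fV + V²/R  →  V² + fR·V − fR·V_g = 0
With fR = 1.29×10⁻⁴ × 1554×10³ m = 200 m/s:
V = [−fR + √((fR)² + 4 fR V_g)]/2 = [−200 + √(200² + 4×200×14)]/2 = 13.1 m/s
Subgeostrophic (V < V_g = 14 m/s), as expected around a low.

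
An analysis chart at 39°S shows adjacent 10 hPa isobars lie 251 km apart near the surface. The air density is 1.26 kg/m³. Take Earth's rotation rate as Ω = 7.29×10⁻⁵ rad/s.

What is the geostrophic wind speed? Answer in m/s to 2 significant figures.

Coriolis parameter at 39°S:
f = 2Ω sin φ = 2 × 7.29×10⁻⁵ × sin 39° = 9.18×10⁻⁵ s⁻¹
Pressure gradient: |∂P/∂n| = 1000 Pa / 251000 m = 3.98×10⁻³ Pa/m
Geostrophic balance (pressure-gradient force = Coriolis force):
V_g = (1/(fρ)) |∂P/∂n| = 3.98×10⁻³ / (9.18×10⁻⁵ × 1.26) = 34.5 m/s

34 m/s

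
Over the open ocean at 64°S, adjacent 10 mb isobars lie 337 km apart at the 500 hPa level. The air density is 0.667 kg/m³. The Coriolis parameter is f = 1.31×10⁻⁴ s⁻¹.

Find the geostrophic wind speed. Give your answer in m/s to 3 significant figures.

Pressure gradient: |∂P/∂n| = 1000 Pa / 337000 m = 2.97×10⁻³ Pa/m
Geostrophic balance (pressure-gradient force = Coriolis force):
V_g = (1/(fρ)) |∂P/∂n| = 2.97×10⁻³ / (1.31×10⁻⁴ × 0.667) = 34.0 m/s

34.0 m/s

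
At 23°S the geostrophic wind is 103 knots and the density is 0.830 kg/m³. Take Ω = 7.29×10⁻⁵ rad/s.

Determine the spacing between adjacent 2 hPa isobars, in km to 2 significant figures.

80 km

Coriolis parameter at 23°S:
f = 2Ω sin φ = 2 × 7.29×10⁻⁵ × sin 23° = 5.70×10⁻⁵ s⁻¹
Wind speed in SI: 103 knots = 53.0 m/s
Geostrophic balance rearranged: |∂P/∂n| = f ρ V_g
|∂P/∂n| = 5.70×10⁻⁵ × 0.830 × 53.0 = 2.51×10⁻³ Pa/m
Isobar spacing: Δn = ΔP/|∂P/∂n| = 200 Pa / 2.51×10⁻³ Pa/m = 79825 m ≈ 80 km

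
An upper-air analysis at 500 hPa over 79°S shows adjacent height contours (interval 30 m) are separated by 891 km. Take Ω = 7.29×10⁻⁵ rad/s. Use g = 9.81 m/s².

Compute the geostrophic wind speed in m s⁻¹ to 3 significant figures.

Coriolis parameter at 79°S:
f = 2Ω sin φ = 2 × 7.29×10⁻⁵ × sin 79° = 1.43×10⁻⁴ s⁻¹
Height gradient: |∂Z/∂n| = 30 m / 891000 m = 3.37×10⁻⁵
On a pressure surface, geostrophic balance gives V_g = (g/f)|∂Z/∂n|:
V_g = 9.81 × 3.37×10⁻⁵ / 1.43×10⁻⁴ = 2.31 m/s

2.31 m s⁻¹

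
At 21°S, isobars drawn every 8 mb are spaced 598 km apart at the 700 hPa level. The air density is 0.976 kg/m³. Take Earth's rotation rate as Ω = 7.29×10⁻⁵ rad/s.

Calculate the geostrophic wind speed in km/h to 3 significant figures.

94.4 km/h

Coriolis parameter at 21°S:
f = 2Ω sin φ = 2 × 7.29×10⁻⁵ × sin 21° = 5.23×10⁻⁵ s⁻¹
Pressure gradient: |∂P/∂n| = 800 Pa / 598000 m = 1.34×10⁻³ Pa/m
Geostrophic balance (pressure-gradient force = Coriolis force):
V_g = (1/(fρ)) |∂P/∂n| = 1.34×10⁻³ / (5.23×10⁻⁵ × 0.976) = 26.2 m/s
Converting: 26.2 m/s × 3.6 = 94.4 km/h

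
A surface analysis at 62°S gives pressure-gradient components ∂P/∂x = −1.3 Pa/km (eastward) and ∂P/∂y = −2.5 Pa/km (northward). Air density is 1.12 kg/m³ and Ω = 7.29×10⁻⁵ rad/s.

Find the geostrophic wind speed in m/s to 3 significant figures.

Coriolis parameter at 62°S:
f = 2Ω sin φ = 2 × 7.29×10⁻⁵ × sin 62° = 1.29×10⁻⁴ s⁻¹
In the Southern Hemisphere f is negative: f = −1.29×10⁻⁴ s⁻¹.
Component geostrophic relations (x east, y north):
u_g = −(1/(fρ)) ∂P/∂y,  v_g = (1/(fρ)) ∂P/∂x
u_g = −(−2.5×10⁻³)/(−1.29×10⁻⁴ × 1.12) = −17.3 m/s;  v_g = (−1.3×10⁻³)/(−1.29×10⁻⁴ × 1.12) = 9.02 m/s
|V_g| = √(u_g² + v_g²) = 19.5 m/s

19.5 m/s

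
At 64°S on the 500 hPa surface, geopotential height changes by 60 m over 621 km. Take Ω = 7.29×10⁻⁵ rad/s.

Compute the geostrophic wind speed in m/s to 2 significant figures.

Coriolis parameter at 64°S:
f = 2Ω sin φ = 2 × 7.29×10⁻⁵ × sin 64° = 1.31×10⁻⁴ s⁻¹
Height gradient: |∂Z/∂n| = 60 m / 621000 m = 9.66×10⁻⁵
On a pressure surface, geostrophic balance gives V_g = (g/f)|∂Z/∂n|:
V_g = 9.81 × 9.66×10⁻⁵ / 1.31×10⁻⁴ = 7.23 m/s

7.2 m/s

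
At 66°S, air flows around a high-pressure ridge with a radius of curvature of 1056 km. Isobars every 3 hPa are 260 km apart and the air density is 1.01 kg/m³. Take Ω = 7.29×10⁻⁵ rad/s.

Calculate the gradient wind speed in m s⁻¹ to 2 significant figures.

Coriolis parameter at 66°S:
f = 2Ω sin φ = 2 × 7.29×10⁻⁵ × sin 66° = 1.33×10⁻⁴ s⁻¹
Pressure gradient: |∂P/∂n| = 300 Pa / 260000 m = 1.15×10⁻³ Pa/m
Geostrophic speed: V_g = |∂P/∂n|/(fρ) = 1.15×10⁻³/(1.33×10⁻⁴ × 1.01) = 8.58 m/s
Around a high, pressure-gradient force acts outward with centrifugal, so Coriolis balances both:
fV = (1/ρ)|∂P/∂n| + V²/R  →  V² − fR·V + fR·V_g = 0
With fR = 1.33×10⁻⁴ × 1056×10³ m = 141 m/s:
V = [fR − √((fR)² − 4 fR V_g)]/2 = [141 − √(141² − 4×141×8.58)]/2 = 9.18 m/s
Supergeostrophic (V > V_g = 8.58 m/s), as expected around a high.

9.2 m s⁻¹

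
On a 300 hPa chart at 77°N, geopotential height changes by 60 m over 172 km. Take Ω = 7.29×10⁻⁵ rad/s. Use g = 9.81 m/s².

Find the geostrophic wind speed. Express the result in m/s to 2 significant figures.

24 m/s

Coriolis parameter at 77°N:
f = 2Ω sin φ = 2 × 7.29×10⁻⁵ × sin 77° = 1.42×10⁻⁴ s⁻¹
Height gradient: |∂Z/∂n| = 60 m / 172000 m = 3.49×10⁻⁴
On a pressure surface, geostrophic balance gives V_g = (g/f)|∂Z/∂n|:
V_g = 9.81 × 3.49×10⁻⁴ / 1.42×10⁻⁴ = 24.1 m/s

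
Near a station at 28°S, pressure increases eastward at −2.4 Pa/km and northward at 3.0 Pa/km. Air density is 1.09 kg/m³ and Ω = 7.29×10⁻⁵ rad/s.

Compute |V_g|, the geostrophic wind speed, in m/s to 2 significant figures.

Coriolis parameter at 28°S:
f = 2Ω sin φ = 2 × 7.29×10⁻⁵ × sin 28° = 6.84×10⁻⁵ s⁻¹
In the Southern Hemisphere f is negative: f = −6.84×10⁻⁵ s⁻¹.
Component geostrophic relations (x east, y north):
u_g = −(1/(fρ)) ∂P/∂y,  v_g = (1/(fρ)) ∂P/∂x
u_g = −(3.0×10⁻³)/(−6.84×10⁻⁵ × 1.09) = 40.2 m/s;  v_g = (−2.4×10⁻³)/(−6.84×10⁻⁵ × 1.09) = 32.2 m/s
|V_g| = √(u_g² + v_g²) = 51.5 m/s

51 m/s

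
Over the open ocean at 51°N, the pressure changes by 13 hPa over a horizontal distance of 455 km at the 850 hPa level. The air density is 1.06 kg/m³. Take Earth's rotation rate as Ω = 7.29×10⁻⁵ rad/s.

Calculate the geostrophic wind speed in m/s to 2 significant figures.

Coriolis parameter at 51°N:
f = 2Ω sin φ = 2 × 7.29×10⁻⁵ × sin 51° = 1.13×10⁻⁴ s⁻¹
Pressure gradient: |∂P/∂n| = 1300 Pa / 455000 m = 2.86×10⁻³ Pa/m
Geostrophic balance (pressure-gradient force = Coriolis force):
V_g = (1/(fρ)) |∂P/∂n| = 2.86×10⁻³ / (1.13×10⁻⁴ × 1.06) = 23.8 m/s

24 m/s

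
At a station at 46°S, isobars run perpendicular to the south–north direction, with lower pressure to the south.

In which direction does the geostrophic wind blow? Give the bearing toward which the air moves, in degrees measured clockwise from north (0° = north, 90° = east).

The pressure-gradient force points toward the south (bearing 180°).
Geostrophic balance: in the Southern Hemisphere the Coriolis force deflects motion to the left, so the geostrophic wind blows 90° to the left of the pressure-gradient force (low pressure on the right).
Rotating 180° by 90° counterclockwise gives 090° — the wind blows toward the east.

090°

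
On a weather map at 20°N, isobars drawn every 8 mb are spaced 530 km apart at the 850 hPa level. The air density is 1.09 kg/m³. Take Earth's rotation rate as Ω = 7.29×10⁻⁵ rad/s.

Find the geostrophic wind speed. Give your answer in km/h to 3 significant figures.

Coriolis parameter at 20°N:
f = 2Ω sin φ = 2 × 7.29×10⁻⁵ × sin 20° = 4.99×10⁻⁵ s⁻¹
Pressure gradient: |∂P/∂n| = 800 Pa / 530000 m = 1.51×10⁻³ Pa/m
Geostrophic balance (pressure-gradient force = Coriolis force):
V_g = (1/(fρ)) |∂P/∂n| = 1.51×10⁻³ / (4.99×10⁻⁵ × 1.09) = 27.8 m/s
Converting: 27.8 m/s × 3.6 = 100.0 km/h

100.0 km/h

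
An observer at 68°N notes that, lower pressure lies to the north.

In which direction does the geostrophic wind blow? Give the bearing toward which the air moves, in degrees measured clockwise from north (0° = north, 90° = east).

090°

The pressure-gradient force points toward the north (bearing 000°).
Geostrophic balance: in the Northern Hemisphere the Coriolis force deflects motion to the right, so the geostrophic wind blows 90° to the right of the pressure-gradient force (low pressure on the left).
Rotating 000° by 90° clockwise gives 090° — the wind blows toward the east.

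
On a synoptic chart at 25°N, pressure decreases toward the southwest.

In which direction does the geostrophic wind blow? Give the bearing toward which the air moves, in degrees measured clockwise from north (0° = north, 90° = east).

The pressure-gradient force points toward the southwest (bearing 225°).
Geostrophic balance: in the Northern Hemisphere the Coriolis force deflects motion to the right, so the geostrophic wind blows 90° to the right of the pressure-gradient force (low pressure on the left).
Rotating 225° by 90° clockwise gives 315° — the wind blows toward the northwest.

315°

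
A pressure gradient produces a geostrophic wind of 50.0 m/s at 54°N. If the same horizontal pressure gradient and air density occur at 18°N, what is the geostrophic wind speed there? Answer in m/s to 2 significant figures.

130 m/s

With the same pressure gradient and density, V_g ∝ 1/f ∝ 1/sin φ.
V₂ = V₁ · sin φ₁ / sin φ₂ = 50.0 × sin 54° / sin 18°
V₂ = 50.0 × 0.8090/0.3090 = 130 m/s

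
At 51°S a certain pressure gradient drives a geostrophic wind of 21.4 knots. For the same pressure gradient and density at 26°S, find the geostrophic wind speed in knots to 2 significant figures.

With the same pressure gradient and density, V_g ∝ 1/f ∝ 1/sin φ.
V₂ = V₁ · sin φ₁ / sin φ₂ = 21.4 × sin 51° / sin 26°
V₂ = 21.4 × 0.7771/0.4384 = 38 knots

38 knots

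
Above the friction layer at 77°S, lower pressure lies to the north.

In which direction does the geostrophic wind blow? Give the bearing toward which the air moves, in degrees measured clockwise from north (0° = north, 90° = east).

The pressure-gradient force points toward the north (bearing 000°).
Geostrophic balance: in the Southern Hemisphere the Coriolis force deflects motion to the left, so the geostrophic wind blows 90° to the left of the pressure-gradient force (low pressure on the right).
Rotating 000° by 90° counterclockwise gives 270° — the wind blows toward the west.

270°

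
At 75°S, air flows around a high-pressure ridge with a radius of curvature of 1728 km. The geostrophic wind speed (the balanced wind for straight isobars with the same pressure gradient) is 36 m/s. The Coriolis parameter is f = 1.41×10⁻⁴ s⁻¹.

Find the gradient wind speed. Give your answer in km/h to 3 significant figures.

Around a high, pressure-gradient force acts outward with centrifugal, so Coriolis balances both:
fV = (1/ρ)|∂P/∂n| + V²/R  →  V² − fR·V + fR·V_g = 0
With fR = 1.41×10⁻⁴ × 1728×10³ m = 244 m/s:
V = [fR − √((fR)² − 4 fR V_g)]/2 = [244 − √(244² − 4×244×36)]/2 = 43.9 m/s
Supergeostrophic (V > V_g = 36 m/s), as expected around a high.
Converting: 43.9 m/s × 3.6 = 158 km/h

158 km/h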